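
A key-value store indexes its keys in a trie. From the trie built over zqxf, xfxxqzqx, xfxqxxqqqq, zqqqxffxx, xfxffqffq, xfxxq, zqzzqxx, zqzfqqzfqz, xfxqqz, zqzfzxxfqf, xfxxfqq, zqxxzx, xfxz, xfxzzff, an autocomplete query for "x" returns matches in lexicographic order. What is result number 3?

xfxqxxqqqq

Words with prefix "x", in lexicographic order: "xfxffqffq", "xfxqqz", "xfxqxxqqqq", "xfxxfqq", "xfxxq", "xfxxqzqx", "xfxz", "xfxzzff"
Position 3: xfxqxxqqqq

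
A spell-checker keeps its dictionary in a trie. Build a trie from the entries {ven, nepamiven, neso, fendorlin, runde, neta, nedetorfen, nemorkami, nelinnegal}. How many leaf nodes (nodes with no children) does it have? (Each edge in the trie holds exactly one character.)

9

A leaf is a node with no children — equivalently, the end of a word that is not a proper prefix of any other stored word.
Those words: "fendorlin", "nedetorfen", "nelinnegal", "nemorkami", "nepamiven", "neso", "neta", "runde", "ven"
Leaf count: 9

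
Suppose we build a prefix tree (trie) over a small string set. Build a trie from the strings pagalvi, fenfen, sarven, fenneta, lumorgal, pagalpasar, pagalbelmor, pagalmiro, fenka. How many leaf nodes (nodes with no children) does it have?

9

A leaf is a node with no children — equivalently, the end of a word that is not a proper prefix of any other stored word.
Those words: "fenfen", "fenka", "fenneta", "lumorgal", "pagalbelmor", "pagalmiro", "pagalpasar", "pagalvi", "sarven"
Leaf count: 9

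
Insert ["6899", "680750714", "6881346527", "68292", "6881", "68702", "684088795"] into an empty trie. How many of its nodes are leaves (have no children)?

A leaf is a node with no children — equivalently, the end of a word that is not a proper prefix of any other stored word.
Those words: "680750714", "68292", "684088795", "68702", "6881346527", "6899"
Leaf count: 6

6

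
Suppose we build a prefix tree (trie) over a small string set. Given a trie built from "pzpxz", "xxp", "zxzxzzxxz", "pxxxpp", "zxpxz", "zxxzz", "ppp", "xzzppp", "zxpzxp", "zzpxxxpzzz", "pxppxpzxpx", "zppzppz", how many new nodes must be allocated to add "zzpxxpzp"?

3

Walking "zzpxxpzp" from the root, the first 5 characters ("zzpxx") follow existing edges; "p" is the first miss.
New nodes needed: |"zzpxxpzp"| − 5 = 8 − 5 = 3.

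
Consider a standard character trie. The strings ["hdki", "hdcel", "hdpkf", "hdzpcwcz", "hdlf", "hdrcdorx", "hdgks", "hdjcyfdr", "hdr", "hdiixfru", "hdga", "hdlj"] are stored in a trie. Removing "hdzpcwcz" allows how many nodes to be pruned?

After clearing the end-marker at "hdzpcwcz", prune upward until reaching a node still needed by another word.
The suffix "zpcwcz" (6 nodes) is used only by "hdzpcwcz"; the node for "hd" still has the child "k", so pruning stops there.
Nodes removed: 6

6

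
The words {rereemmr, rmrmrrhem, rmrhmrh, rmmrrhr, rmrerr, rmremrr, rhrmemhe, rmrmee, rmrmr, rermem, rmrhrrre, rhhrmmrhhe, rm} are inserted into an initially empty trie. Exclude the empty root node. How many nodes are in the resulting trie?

55

Insert word by word; a character creates a node only if that edge doesn't already exist:
  "rereemmr" → 8 new (r, e, r, e, e, m, m, r)
  "rmrmrrhem" → prefix "r" already present; 8 new (m, r, m, r, r, h, e, m)
  "rmrhmrh" → prefix "rmr" already present; 4 new (h, m, r, h)
  "rmmrrhr" → prefix "rm" already present; 5 new (m, r, r, h, r)
  "rmrerr" → prefix "rmr" already present; 3 new (e, r, r)
  "rmremrr" → prefix "rmre" already present; 3 new (m, r, r)
  "rhrmemhe" → prefix "r" already present; 7 new (h, r, m, e, m, h, e)
  "rmrmee" → prefix "rmrm" already present; 2 new (e, e)
  "rmrmr" → prefix "rmrmr" already present; 0 new (none)
  "rermem" → prefix "rer" already present; 3 new (m, e, m)
  "rmrhrrre" → prefix "rmrh" already present; 4 new (r, r, r, e)
  "rhhrmmrhhe" → prefix "rh" already present; 8 new (h, r, m, m, r, h, h, e)
  "rm" → prefix "rm" already present; 0 new (none)
Total nodes = 8 + 8 + 4 + 5 + 3 + 3 + 7 + 2 + 0 + 3 + 4 + 8 + 0 = 55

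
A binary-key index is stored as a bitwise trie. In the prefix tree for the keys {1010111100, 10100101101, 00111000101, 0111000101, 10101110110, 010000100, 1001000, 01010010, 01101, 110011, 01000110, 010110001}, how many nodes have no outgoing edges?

12

A leaf is a node with no children — equivalently, the end of a word that is not a proper prefix of any other stored word.
Those words: "00111000101", "010000100", "01000110", "01010010", "010110001", "01101", "0111000101", "1001000", "10100101101", "10101110110", "1010111100", "110011"
Leaf count: 12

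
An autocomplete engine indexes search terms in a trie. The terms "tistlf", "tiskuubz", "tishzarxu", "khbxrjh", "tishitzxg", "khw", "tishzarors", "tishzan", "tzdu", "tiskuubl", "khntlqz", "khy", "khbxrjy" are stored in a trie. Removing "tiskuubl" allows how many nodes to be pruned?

After clearing the end-marker at "tiskuubl", prune upward until reaching a node still needed by another word.
The suffix "l" (1 node) is used only by "tiskuubl"; the node for "tiskuub" still has the child "z", so pruning stops there.
Nodes removed: 1

1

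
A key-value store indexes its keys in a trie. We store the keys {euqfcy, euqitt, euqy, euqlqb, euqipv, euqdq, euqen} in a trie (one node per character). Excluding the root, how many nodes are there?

19

Count nodes per top-level branch (shared prefixes stored once):
  'e'-branch (euqdq, euqen, euqfcy, euqipv, euqitt, euqlqb, euqy): 19 nodes
Sum: 19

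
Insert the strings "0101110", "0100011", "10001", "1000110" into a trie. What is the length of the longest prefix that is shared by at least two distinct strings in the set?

5

The deepest shared node is where two words last agree before diverging.
"10001" and "1000110" agree on "10001" (5 characters) before diverging; nothing deeper is shared.
Longest shared-prefix length: 5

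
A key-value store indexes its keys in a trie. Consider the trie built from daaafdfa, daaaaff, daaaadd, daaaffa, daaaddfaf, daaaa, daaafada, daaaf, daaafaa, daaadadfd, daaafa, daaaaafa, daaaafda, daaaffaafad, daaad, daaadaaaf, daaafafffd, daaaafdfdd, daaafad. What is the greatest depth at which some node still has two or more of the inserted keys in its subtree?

7

Look for the deepest trie node that still has at least two words in its subtree.
e.g. "daaaafda" and "daaaafdfdd" share the prefix "daaaafd" of length 7; no pair shares a longer one.
Longest shared-prefix length: 7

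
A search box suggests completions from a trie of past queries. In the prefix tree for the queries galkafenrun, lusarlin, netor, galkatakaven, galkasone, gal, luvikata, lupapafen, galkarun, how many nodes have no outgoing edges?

A leaf is a node with no children — equivalently, the end of a word that is not a proper prefix of any other stored word.
Those words: "galkafenrun", "galkarun", "galkasone", "galkatakaven", "lupapafen", "lusarlin", "luvikata", "netor"
Leaf count: 8

8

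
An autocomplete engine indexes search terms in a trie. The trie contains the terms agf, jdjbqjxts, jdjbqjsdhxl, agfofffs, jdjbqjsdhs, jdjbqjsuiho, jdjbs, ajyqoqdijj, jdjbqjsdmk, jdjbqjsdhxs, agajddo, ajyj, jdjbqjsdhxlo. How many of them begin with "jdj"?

8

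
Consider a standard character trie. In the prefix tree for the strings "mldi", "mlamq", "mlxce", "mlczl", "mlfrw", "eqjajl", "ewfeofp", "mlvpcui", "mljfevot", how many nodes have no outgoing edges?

Leaves are exactly the stored words that no other stored word extends.
Those words: "eqjajl", "ewfeofp", "mlamq", "mlczl", "mldi", "mlfrw", "mljfevot", "mlvpcui", "mlxce"
Leaf count: 9

9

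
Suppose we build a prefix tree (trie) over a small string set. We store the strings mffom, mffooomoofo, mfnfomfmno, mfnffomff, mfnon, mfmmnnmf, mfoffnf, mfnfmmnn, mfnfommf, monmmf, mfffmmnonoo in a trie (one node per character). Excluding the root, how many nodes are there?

57

Count nodes per top-level branch (shared prefixes stored once):
  'm'-branch (mfffmmnonoo, mffom, mffooomoofo, mfmmnnmf, mfnffomff, mfnfmmnn, mfnfomfmno, mfnfommf, mfnon, mfoffnf, monmmf): 57 nodes
Sum: 57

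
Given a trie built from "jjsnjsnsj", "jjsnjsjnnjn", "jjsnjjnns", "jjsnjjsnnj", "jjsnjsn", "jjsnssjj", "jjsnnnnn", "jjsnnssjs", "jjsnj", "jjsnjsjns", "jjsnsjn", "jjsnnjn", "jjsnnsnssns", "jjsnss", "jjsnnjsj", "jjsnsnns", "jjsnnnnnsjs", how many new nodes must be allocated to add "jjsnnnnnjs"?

2

Walking "jjsnnnnnjs" from the root, the first 8 characters ("jjsnnnnn") follow existing edges; "j" is the first miss.
New nodes needed: |"jjsnnnnnjs"| − 8 = 10 − 8 = 2.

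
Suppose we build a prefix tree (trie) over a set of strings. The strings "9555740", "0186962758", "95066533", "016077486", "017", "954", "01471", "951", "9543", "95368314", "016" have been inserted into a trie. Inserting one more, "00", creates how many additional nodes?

1

Walking "00" from the root, the first 1 characters ("0") follow existing edges; "0" is the first miss.
So 2 − 1 = 1 new nodes.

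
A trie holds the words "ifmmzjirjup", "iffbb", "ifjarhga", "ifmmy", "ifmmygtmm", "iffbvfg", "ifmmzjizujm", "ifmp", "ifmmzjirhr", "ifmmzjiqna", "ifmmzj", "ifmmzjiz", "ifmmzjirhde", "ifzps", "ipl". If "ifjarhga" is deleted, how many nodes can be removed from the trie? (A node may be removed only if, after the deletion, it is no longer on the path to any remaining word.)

After clearing the end-marker at "ifjarhga", prune upward until reaching a node still needed by another word.
The suffix "jarhga" (6 nodes) is used only by "ifjarhga"; the node for "if" still has the child "m", so pruning stops there.
Nodes removed: 6

6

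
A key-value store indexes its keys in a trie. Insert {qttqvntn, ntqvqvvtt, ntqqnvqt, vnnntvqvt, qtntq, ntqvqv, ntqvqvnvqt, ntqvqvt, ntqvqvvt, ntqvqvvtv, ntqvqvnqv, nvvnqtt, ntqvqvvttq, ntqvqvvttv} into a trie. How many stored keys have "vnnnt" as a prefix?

1

Traverse to the node for "vnnnt", then collect every word in that subtree.
Words under "vnnnt": vnnntvqvt
Count: 1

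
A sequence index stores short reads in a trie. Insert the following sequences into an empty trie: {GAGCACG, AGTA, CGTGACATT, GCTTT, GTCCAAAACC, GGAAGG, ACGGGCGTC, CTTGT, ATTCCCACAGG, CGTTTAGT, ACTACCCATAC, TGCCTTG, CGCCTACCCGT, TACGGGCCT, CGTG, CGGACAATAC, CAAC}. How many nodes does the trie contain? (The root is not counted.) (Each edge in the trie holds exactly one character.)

Insert word by word; a character creates a node only if that edge doesn't already exist:
  "GAGCACG" → 7 new (G, A, G, C, A, C, G)
  "AGTA" → 4 new (A, G, T, A)
  "CGTGACATT" → 9 new (C, G, T, G, A, C, A, T, T)
  "GCTTT" → prefix "G" already present; 4 new (C, T, T, T)
  "GTCCAAAACC" → prefix "G" already present; 9 new (T, C, C, A, A, A, A, C, C)
  "GGAAGG" → prefix "G" already present; 5 new (G, A, A, G, G)
  "ACGGGCGTC" → prefix "A" already present; 8 new (C, G, G, G, C, G, T, C)
  "CTTGT" → prefix "C" already present; 4 new (T, T, G, T)
  "ATTCCCACAGG" → prefix "A" already present; 10 new (T, T, C, C, C, A, C, A, G, G)
  "CGTTTAGT" → prefix "CGT" already present; 5 new (T, T, A, G, T)
  "ACTACCCATAC" → prefix "AC" already present; 9 new (T, A, C, C, C, A, T, A, C)
  "TGCCTTG" → 7 new (T, G, C, C, T, T, G)
  "CGCCTACCCGT" → prefix "CG" already present; 9 new (C, C, T, A, C, C, C, G, T)
  "TACGGGCCT" → prefix "T" already present; 8 new (A, C, G, G, G, C, C, T)
  "CGTG" → prefix "CGTG" already present; 0 new (none)
  "CGGACAATAC" → prefix "CG" already present; 8 new (G, A, C, A, A, T, A, C)
  "CAAC" → prefix "C" already present; 3 new (A, A, C)
Total nodes = 7 + 4 + 9 + 4 + 9 + 5 + 8 + 4 + 10 + 5 + 9 + 7 + 9 + 8 + 0 + 8 + 3 = 109

109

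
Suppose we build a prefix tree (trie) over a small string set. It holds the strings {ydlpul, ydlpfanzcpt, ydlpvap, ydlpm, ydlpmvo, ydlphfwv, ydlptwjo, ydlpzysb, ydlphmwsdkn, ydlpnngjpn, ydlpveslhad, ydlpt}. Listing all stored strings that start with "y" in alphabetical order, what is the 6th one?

ydlpnngjpn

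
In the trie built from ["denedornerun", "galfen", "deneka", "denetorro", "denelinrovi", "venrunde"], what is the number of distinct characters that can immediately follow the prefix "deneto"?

1

Walk "deneto" from the root, arriving at one node.
Characters that immediately follow "deneto" among the stored strings: {r}.
That node has 1 child edge.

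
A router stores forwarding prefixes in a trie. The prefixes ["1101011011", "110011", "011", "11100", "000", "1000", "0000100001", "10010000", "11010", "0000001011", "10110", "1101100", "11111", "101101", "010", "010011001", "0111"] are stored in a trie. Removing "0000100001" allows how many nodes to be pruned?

Walk "0000100001" from the leaf back toward the root, removing each node that no remaining word uses.
The suffix "100001" (6 nodes) is used only by "0000100001"; the node for "0000" still has the child "0", so pruning stops there.
Nodes removed: 6

6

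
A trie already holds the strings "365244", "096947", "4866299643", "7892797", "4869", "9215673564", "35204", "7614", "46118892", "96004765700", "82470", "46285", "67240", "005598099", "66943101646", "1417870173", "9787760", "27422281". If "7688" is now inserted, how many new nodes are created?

2

"76" is already a path in the trie; the remaining "88" must be added.
Each of the 2 remaining characters creates one node.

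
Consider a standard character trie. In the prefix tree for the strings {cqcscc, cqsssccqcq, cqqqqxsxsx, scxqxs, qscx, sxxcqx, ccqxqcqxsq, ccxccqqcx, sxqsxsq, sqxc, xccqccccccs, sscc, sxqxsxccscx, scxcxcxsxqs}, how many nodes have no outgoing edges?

14

Leaves are exactly the stored words that no other stored word extends.
Those words: "ccqxqcqxsq", "ccxccqqcx", "cqcscc", "cqqqqxsxsx", "cqsssccqcq", "qscx", "scxcxcxsxqs", "scxqxs", "sqxc", "sscc", "sxqsxsq", "sxqxsxccscx", "sxxcqx", "xccqccccccs"
Leaf count: 14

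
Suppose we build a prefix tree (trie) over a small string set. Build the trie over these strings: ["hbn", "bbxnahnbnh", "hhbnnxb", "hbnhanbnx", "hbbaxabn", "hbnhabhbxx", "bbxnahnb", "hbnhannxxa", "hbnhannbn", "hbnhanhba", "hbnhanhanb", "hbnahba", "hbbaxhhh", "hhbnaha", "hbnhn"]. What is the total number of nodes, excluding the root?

Trace insertions, counting only characters that open a new branch:
  "hbn" → 3 new (h, b, n)
  "bbxnahnbnh" → 10 new (b, b, x, n, a, h, n, b, n, h)
  "hhbnnxb" → prefix "h" already present; 6 new (h, b, n, n, x, b)
  "hbnhanbnx" → prefix "hbn" already present; 6 new (h, a, n, b, n, x)
  "hbbaxabn" → prefix "hb" already present; 6 new (b, a, x, a, b, n)
  "hbnhabhbxx" → prefix "hbnha" already present; 5 new (b, h, b, x, x)
  "bbxnahnb" → prefix "bbxnahnb" already present; 0 new (none)
  "hbnhannxxa" → prefix "hbnhan" already present; 4 new (n, x, x, a)
  "hbnhannbn" → prefix "hbnhann" already present; 2 new (b, n)
  "hbnhanhba" → prefix "hbnhan" already present; 3 new (h, b, a)
  "hbnhanhanb" → prefix "hbnhanh" already present; 3 new (a, n, b)
  "hbnahba" → prefix "hbn" already present; 4 new (a, h, b, a)
  "hbbaxhhh" → prefix "hbbax" already present; 3 new (h, h, h)
  "hhbnaha" → prefix "hhbn" already present; 3 new (a, h, a)
  "hbnhn" → prefix "hbnh" already present; 1 new (n)
Total nodes = 3 + 10 + 6 + 6 + 6 + 5 + 0 + 4 + 2 + 3 + 3 + 4 + 3 + 3 + 1 = 59

59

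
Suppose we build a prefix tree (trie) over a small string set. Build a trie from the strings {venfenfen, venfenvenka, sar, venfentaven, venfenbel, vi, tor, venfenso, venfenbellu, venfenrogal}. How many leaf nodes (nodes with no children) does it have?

9

A leaf is a node with no children — equivalently, the end of a word that is not a proper prefix of any other stored word.
Those words: "sar", "tor", "venfenbellu", "venfenfen", "venfenrogal", "venfenso", "venfentaven", "venfenvenka", "vi"
Leaf count: 9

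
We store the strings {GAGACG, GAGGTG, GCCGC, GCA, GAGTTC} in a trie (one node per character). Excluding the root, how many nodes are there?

Count nodes per top-level branch (shared prefixes stored once):
  'G'-branch (GAGACG, GAGGTG, GAGTTC, GCA, GCCGC): 17 nodes
Sum: 17

17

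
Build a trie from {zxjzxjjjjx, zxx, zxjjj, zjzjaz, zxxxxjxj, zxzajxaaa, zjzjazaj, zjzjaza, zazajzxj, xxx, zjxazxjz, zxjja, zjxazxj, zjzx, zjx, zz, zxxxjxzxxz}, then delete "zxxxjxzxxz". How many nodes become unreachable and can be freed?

6

Walk "zxxxjxzxxz" from the leaf back toward the root, removing each node that no remaining word uses.
The suffix "jxzxxz" (6 nodes) is used only by "zxxxjxzxxz"; the node for "zxxx" still has the child "x", so pruning stops there.
Nodes removed: 6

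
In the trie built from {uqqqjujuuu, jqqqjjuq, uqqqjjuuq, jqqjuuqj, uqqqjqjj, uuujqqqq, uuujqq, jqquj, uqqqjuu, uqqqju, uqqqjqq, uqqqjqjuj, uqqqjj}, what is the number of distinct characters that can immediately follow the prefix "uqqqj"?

3

Walk "uqqqj" from the root, arriving at one node.
Characters that immediately follow "uqqqj" among the stored strings: {j, q, u}.
That node has 3 child edges.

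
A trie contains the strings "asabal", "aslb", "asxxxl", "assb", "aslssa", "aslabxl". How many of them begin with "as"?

6

Traverse to the node for "as", then collect every word in that subtree.
Words under "as": asabal, aslabxl, aslb, aslssa, assb, asxxxl
Count: 6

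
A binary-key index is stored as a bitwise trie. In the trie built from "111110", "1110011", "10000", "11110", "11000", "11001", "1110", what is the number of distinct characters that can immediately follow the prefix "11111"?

1

The children of the "11111" node are the distinct next characters among strings starting with "11111".
Distinct next characters after "11111": 0.
That node has 1 child edge.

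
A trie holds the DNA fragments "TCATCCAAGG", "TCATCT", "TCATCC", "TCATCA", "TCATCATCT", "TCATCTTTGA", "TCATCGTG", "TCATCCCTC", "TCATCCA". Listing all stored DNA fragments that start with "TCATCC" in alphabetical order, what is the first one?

TCATCC

Filter for "TCATCC…" and sort: "TCATCC", "TCATCCA", "TCATCCAAGG", "TCATCCCTC"
The 1st is TCATCC.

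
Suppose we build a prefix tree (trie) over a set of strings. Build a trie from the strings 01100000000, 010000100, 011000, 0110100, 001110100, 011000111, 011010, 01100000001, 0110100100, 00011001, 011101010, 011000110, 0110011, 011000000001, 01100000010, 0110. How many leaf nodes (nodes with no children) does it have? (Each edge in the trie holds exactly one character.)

Leaves are exactly the stored words that no other stored word extends.
Those words: "00011001", "001110100", "010000100", "011000000001", "01100000001", "01100000010", "011000110", "011000111", "0110011", "0110100100", "011101010"
Leaf count: 11

11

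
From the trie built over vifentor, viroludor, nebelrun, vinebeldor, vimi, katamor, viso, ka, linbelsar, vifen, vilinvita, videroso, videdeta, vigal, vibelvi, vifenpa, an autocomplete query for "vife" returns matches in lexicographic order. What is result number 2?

vifenpa

Words with prefix "vife", in lexicographic order: "vifen", "vifenpa", "vifentor"
The 2nd is vifenpa.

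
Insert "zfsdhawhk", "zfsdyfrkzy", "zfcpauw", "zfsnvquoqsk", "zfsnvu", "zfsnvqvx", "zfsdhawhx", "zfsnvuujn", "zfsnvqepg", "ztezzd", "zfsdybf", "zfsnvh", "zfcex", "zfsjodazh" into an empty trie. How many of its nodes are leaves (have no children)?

Leaves are exactly the stored words that no other stored word extends.
Those words: "zfcex", "zfcpauw", "zfsdhawhk", "zfsdhawhx", "zfsdybf", "zfsdyfrkzy", "zfsjodazh", "zfsnvh", "zfsnvqepg", "zfsnvquoqsk", "zfsnvqvx", "zfsnvuujn", "ztezzd"
Leaf count: 13

13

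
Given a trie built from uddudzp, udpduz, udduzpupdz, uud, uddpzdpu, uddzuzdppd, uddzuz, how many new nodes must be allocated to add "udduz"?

0

"udduz" is already a full path in the trie; only an end-marker is added.
No new nodes are needed: 0.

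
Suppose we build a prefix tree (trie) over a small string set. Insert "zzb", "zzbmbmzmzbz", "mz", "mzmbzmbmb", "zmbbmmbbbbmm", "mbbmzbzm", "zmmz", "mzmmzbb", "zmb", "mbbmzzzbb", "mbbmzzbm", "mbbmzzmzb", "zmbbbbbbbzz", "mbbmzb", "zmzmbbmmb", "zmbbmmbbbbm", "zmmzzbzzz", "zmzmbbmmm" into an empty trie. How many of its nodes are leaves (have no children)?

12

A leaf is a node with no children — equivalently, the end of a word that is not a proper prefix of any other stored word.
Those words: "mbbmzbzm", "mbbmzzbm", "mbbmzzmzb", "mbbmzzzbb", "mzmbzmbmb", "mzmmzbb", "zmbbbbbbbzz", "zmbbmmbbbbmm", "zmmzzbzzz", "zmzmbbmmb", "zmzmbbmmm", "zzbmbmzmzbz"
Leaf count: 12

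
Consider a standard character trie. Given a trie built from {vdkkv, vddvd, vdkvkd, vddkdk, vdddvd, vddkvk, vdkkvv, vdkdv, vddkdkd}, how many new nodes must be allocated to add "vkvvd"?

4

Walking "vkvvd" from the root, the first 1 characters ("v") follow existing edges; "k" is the first miss.
So 5 − 1 = 4 new nodes.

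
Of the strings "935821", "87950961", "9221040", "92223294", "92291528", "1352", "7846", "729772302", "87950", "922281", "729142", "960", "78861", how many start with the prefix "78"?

2

Traverse to the node for "78", then collect every word in that subtree.
Matches: "7846", "78861"
Count: 2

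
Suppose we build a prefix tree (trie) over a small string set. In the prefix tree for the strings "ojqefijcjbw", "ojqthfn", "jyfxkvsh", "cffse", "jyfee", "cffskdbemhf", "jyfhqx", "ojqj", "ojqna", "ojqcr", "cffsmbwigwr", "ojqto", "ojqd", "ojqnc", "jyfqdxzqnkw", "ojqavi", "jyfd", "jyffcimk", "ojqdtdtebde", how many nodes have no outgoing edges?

18

A leaf is a node with no children — equivalently, the end of a word that is not a proper prefix of any other stored word.
Those words: "cffse", "cffskdbemhf", "cffsmbwigwr", "jyfd", "jyfee", "jyffcimk", "jyfhqx", "jyfqdxzqnkw", "jyfxkvsh", "ojqavi", "ojqcr", "ojqdtdtebde", "ojqefijcjbw", "ojqj", "ojqna", "ojqnc", "ojqthfn", "ojqto"
Leaf count: 18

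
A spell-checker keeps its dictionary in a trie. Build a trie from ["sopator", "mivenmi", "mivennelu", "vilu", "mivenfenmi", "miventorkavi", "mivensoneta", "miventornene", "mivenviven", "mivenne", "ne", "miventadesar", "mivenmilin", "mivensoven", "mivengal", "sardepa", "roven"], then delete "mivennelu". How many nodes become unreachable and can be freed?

2

After clearing the end-marker at "mivennelu", prune upward until reaching a node still needed by another word.
The suffix "lu" (2 nodes) is used only by "mivennelu"; "mivenne" is itself a stored word, so pruning stops there.
Nodes removed: 2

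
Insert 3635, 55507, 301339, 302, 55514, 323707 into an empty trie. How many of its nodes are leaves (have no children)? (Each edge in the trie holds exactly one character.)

Leaves are exactly the stored words that no other stored word extends.
Those words: "301339", "302", "323707", "3635", "55507", "55514"
Leaf count: 6

6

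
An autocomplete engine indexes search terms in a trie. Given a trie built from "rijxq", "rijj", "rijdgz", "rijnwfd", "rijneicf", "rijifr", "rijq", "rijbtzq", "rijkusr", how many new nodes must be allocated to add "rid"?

"ri" is already a path in the trie; the remaining "d" must be added.
So 3 − 2 = 1 new nodes.

1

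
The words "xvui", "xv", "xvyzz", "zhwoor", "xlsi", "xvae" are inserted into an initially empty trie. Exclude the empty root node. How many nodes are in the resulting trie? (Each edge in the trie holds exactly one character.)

Insert word by word; a character creates a node only if that edge doesn't already exist:
  "xvui" → 4 new (x, v, u, i)
  "xv" → prefix "xv" already present; 0 new (none)
  "xvyzz" → prefix "xv" already present; 3 new (y, z, z)
  "zhwoor" → 6 new (z, h, w, o, o, r)
  "xlsi" → prefix "x" already present; 3 new (l, s, i)
  "xvae" → prefix "xv" already present; 2 new (a, e)
Total nodes = 4 + 0 + 3 + 6 + 3 + 2 = 18

18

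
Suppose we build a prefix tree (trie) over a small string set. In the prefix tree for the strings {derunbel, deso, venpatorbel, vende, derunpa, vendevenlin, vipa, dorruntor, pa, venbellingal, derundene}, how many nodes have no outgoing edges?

A leaf is a node with no children — equivalently, the end of a word that is not a proper prefix of any other stored word.
Those words: "derunbel", "derundene", "derunpa", "deso", "dorruntor", "pa", "venbellingal", "vendevenlin", "venpatorbel", "vipa"
Leaf count: 10

10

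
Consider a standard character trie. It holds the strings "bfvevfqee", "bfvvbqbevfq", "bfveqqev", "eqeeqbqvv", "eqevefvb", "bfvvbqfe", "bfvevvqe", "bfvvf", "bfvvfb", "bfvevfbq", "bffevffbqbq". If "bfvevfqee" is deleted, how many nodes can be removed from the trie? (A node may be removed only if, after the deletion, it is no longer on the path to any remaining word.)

3

A node on "bfvevfqee"'s path can go only if nothing else ends at it or branches off below it.
The suffix "qee" (3 nodes) is used only by "bfvevfqee"; the node for "bfvevf" still has the child "b", so pruning stops there.
Nodes removed: 3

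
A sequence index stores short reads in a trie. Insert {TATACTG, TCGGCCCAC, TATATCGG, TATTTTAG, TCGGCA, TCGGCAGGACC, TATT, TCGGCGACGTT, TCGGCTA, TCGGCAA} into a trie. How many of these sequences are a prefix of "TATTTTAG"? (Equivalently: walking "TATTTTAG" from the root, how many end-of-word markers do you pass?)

Walk "TATTTTAG" from the root; an end-of-word marker is hit whenever a stored word is a prefix of "TATTTTAG".
Prefixes of the query that are stored words: "TATT", "TATTTTAG"
Count: 2

2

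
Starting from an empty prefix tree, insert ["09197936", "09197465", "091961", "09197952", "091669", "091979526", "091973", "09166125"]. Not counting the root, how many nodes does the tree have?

23

Trace insertions, counting only characters that open a new branch:
  "09197936" → 8 new (0, 9, 1, 9, 7, 9, 3, 6)
  "09197465" → prefix "09197" already present; 3 new (4, 6, 5)
  "091961" → prefix "0919" already present; 2 new (6, 1)
  "09197952" → prefix "091979" already present; 2 new (5, 2)
  "091669" → prefix "091" already present; 3 new (6, 6, 9)
  "091979526" → prefix "09197952" already present; 1 new (6)
  "091973" → prefix "09197" already present; 1 new (3)
  "09166125" → prefix "09166" already present; 3 new (1, 2, 5)
Total nodes = 8 + 3 + 2 + 2 + 3 + 1 + 1 + 3 = 23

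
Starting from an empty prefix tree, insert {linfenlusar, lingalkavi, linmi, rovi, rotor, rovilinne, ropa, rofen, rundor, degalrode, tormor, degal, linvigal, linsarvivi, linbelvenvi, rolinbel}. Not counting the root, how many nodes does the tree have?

83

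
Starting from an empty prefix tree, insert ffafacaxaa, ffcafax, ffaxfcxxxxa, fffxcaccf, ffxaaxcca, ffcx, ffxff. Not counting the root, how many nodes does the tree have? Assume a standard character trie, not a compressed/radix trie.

Trace insertions, counting only characters that open a new branch:
  "ffafacaxaa" → 10 new (f, f, a, f, a, c, a, x, a, a)
  "ffcafax" → prefix "ff" already present; 5 new (c, a, f, a, x)
  "ffaxfcxxxxa" → prefix "ffa" already present; 8 new (x, f, c, x, x, x, x, a)
  "fffxcaccf" → prefix "ff" already present; 7 new (f, x, c, a, c, c, f)
  "ffxaaxcca" → prefix "ff" already present; 7 new (x, a, a, x, c, c, a)
  "ffcx" → prefix "ffc" already present; 1 new (x)
  "ffxff" → prefix "ffx" already present; 2 new (f, f)
Total nodes = 10 + 5 + 8 + 7 + 7 + 1 + 2 = 40

40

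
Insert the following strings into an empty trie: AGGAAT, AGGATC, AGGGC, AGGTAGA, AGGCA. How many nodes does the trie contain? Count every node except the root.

16

For each word, the new-node count is its length minus the longest prefix already in the trie:
  "AGGAAT" → 6 new (A, G, G, A, A, T)
  "AGGATC" → prefix "AGGA" already present; 2 new (T, C)
  "AGGGC" → prefix "AGG" already present; 2 new (G, C)
  "AGGTAGA" → prefix "AGG" already present; 4 new (T, A, G, A)
  "AGGCA" → prefix "AGG" already present; 2 new (C, A)
Total nodes = 6 + 2 + 2 + 4 + 2 = 16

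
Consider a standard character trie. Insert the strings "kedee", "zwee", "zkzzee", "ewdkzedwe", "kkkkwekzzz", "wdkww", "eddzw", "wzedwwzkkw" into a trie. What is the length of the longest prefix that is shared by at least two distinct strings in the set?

1

The deepest shared node is where two words last agree before diverging.
e.g. "eddzw" and "ewdkzedwe" share the prefix "e" of length 1; no pair shares a longer one.
Longest shared-prefix length: 1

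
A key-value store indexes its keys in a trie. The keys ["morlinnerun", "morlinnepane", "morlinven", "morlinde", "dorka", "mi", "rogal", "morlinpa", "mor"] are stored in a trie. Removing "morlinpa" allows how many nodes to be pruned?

Walk "morlinpa" from the leaf back toward the root, removing each node that no remaining word uses.
The suffix "pa" (2 nodes) is used only by "morlinpa"; the node for "morlin" still has the child "n", so pruning stops there.
Nodes removed: 2

2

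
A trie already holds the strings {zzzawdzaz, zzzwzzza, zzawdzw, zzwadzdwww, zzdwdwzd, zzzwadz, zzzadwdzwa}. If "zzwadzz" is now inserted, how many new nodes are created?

"zzwadz" is already a path in the trie; the remaining "z" must be added.
New nodes needed: |"zzwadzz"| − 6 = 7 − 6 = 1.

1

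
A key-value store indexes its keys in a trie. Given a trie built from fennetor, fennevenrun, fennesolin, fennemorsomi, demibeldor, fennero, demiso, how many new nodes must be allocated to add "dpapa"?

Walking "dpapa" from the root, the first 1 characters ("d") follow existing edges; "p" is the first miss.
New nodes needed: |"dpapa"| − 1 = 5 − 1 = 4.

4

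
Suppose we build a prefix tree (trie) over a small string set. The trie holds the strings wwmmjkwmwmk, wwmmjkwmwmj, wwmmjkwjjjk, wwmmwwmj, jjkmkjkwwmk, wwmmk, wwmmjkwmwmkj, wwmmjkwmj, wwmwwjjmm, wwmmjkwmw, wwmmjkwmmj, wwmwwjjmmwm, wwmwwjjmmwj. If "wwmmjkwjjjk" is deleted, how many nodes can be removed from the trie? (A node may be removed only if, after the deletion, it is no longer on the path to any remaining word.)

4

A node on "wwmmjkwjjjk"'s path can go only if nothing else ends at it or branches off below it.
The suffix "jjjk" (4 nodes) is used only by "wwmmjkwjjjk"; the node for "wwmmjkw" still has the child "m", so pruning stops there.
Nodes removed: 4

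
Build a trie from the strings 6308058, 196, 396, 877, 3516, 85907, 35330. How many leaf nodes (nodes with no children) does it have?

7

A leaf is a node with no children — equivalently, the end of a word that is not a proper prefix of any other stored word.
Those words: "196", "3516", "35330", "396", "6308058", "85907", "877"
Leaf count: 7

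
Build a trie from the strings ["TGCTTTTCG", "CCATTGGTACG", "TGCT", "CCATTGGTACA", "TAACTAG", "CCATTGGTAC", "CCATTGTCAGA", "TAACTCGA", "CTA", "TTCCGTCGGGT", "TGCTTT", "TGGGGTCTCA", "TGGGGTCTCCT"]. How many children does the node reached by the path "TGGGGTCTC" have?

2

Walk "TGGGGTCTC" from the root, arriving at one node.
Characters that immediately follow "TGGGGTCTC" among the stored strings: {A, C}.
That node has 2 child edges.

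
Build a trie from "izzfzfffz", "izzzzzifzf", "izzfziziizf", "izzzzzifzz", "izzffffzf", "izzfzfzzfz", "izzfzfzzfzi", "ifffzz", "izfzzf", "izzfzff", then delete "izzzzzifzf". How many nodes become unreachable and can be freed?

1

Walk "izzzzzifzf" from the leaf back toward the root, removing each node that no remaining word uses.
The suffix "f" (1 node) is used only by "izzzzzifzf"; the node for "izzzzzifz" still has the child "z", so pruning stops there.
Nodes removed: 1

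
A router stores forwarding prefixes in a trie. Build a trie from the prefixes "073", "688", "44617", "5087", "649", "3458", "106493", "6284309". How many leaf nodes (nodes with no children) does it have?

A leaf is a node with no children — equivalently, the end of a word that is not a proper prefix of any other stored word.
Those words: "073", "106493", "3458", "44617", "5087", "6284309", "649", "688"
Leaf count: 8

8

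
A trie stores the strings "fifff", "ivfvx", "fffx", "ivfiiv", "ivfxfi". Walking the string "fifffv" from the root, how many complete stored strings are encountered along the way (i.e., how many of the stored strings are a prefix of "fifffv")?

1

Walk "fifffv" from the root; an end-of-word marker is hit whenever a stored word is a prefix of "fifffv".
Prefixes of the query that are stored words: "fifff"
Count: 1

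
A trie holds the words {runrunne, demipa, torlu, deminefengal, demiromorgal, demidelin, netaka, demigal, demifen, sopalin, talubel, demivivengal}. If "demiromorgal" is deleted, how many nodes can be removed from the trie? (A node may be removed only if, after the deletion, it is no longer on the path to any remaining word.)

Walk "demiromorgal" from the leaf back toward the root, removing each node that no remaining word uses.
The suffix "romorgal" (8 nodes) is used only by "demiromorgal"; the node for "demi" still has the child "p", so pruning stops there.
Nodes removed: 8

8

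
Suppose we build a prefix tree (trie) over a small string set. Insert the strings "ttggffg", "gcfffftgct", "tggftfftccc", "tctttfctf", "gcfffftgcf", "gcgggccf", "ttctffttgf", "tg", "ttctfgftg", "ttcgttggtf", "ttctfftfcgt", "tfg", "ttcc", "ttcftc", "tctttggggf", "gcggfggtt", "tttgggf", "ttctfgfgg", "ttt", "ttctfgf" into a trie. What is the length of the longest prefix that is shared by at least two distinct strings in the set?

Equivalently: take the maximum, over all pairs, of their longest common prefix length.
"gcfffftgcf" and "gcfffftgct" agree on "gcfffftgc" (9 characters) before diverging; nothing deeper is shared.
Longest shared-prefix length: 9

9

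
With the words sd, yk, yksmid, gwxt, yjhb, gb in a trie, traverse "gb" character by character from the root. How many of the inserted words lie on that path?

1

Check each prefix of "gb" against the stored set — each match is an end-marker on the path.
Prefixes of the query that are stored words: "gb"
Count: 1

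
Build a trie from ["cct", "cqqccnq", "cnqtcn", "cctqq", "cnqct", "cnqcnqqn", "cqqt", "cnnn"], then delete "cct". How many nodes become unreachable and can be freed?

0

After clearing the end-marker at "cct", prune upward until reaching a node still needed by another word.
Every node on "cct" is still needed (e.g. by "cctqq"), so nothing is freed.
Nodes removed: 0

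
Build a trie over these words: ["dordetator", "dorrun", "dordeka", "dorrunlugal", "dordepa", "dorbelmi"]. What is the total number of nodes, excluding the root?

For each word, the new-node count is its length minus the longest prefix already in the trie:
  "dordetator" → 10 new (d, o, r, d, e, t, a, t, o, r)
  "dorrun" → prefix "dor" already present; 3 new (r, u, n)
  "dordeka" → prefix "dorde" already present; 2 new (k, a)
  "dorrunlugal" → prefix "dorrun" already present; 5 new (l, u, g, a, l)
  "dordepa" → prefix "dorde" already present; 2 new (p, a)
  "dorbelmi" → prefix "dor" already present; 5 new (b, e, l, m, i)
Total nodes = 10 + 3 + 2 + 5 + 2 + 5 = 27

27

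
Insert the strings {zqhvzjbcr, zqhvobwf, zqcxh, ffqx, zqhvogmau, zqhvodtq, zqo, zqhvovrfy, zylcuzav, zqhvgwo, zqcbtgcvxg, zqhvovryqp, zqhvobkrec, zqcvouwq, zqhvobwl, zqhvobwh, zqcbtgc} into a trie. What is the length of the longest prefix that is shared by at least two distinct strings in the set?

7

Look for the deepest trie node that still has at least two words in its subtree.
e.g. "zqcbtgc" and "zqcbtgcvxg" share the prefix "zqcbtgc" of length 7; no pair shares a longer one.
Longest shared-prefix length: 7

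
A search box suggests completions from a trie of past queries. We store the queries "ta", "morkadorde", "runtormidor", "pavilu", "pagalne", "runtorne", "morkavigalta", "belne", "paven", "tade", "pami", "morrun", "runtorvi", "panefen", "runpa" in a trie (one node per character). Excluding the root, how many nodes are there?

Count nodes per top-level branch (shared prefixes stored once):
  'b'-branch (belne): 5 nodes
  'm'-branch (morkadorde, morkavigalta, morrun): 20 nodes
  'p'-branch (pagalne, pami, panefen, paven, pavilu): 20 nodes
  'r'-branch (runpa, runtormidor, runtorne, runtorvi): 17 nodes
  't'-branch (ta, tade): 4 nodes
Sum: 66

66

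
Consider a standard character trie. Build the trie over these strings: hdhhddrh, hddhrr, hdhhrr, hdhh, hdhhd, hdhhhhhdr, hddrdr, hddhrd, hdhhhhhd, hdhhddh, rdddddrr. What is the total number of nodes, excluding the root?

32

Trace insertions, counting only characters that open a new branch:
  "hdhhddrh" → 8 new (h, d, h, h, d, d, r, h)
  "hddhrr" → prefix "hd" already present; 4 new (d, h, r, r)
  "hdhhrr" → prefix "hdhh" already present; 2 new (r, r)
  "hdhh" → prefix "hdhh" already present; 0 new (none)
  "hdhhd" → prefix "hdhhd" already present; 0 new (none)
  "hdhhhhhdr" → prefix "hdhh" already present; 5 new (h, h, h, d, r)
  "hddrdr" → prefix "hdd" already present; 3 new (r, d, r)
  "hddhrd" → prefix "hddhr" already present; 1 new (d)
  "hdhhhhhd" → prefix "hdhhhhhd" already present; 0 new (none)
  "hdhhddh" → prefix "hdhhdd" already present; 1 new (h)
  "rdddddrr" → 8 new (r, d, d, d, d, d, r, r)
Total nodes = 8 + 4 + 2 + 0 + 0 + 5 + 3 + 1 + 0 + 1 + 8 = 32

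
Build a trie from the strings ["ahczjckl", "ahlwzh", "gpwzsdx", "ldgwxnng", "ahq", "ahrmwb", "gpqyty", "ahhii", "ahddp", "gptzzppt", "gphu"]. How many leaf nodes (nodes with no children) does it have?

11

Leaves are exactly the stored words that no other stored word extends.
Those words: "ahczjckl", "ahddp", "ahhii", "ahlwzh", "ahq", "ahrmwb", "gphu", "gpqyty", "gptzzppt", "gpwzsdx", "ldgwxnng"
Leaf count: 11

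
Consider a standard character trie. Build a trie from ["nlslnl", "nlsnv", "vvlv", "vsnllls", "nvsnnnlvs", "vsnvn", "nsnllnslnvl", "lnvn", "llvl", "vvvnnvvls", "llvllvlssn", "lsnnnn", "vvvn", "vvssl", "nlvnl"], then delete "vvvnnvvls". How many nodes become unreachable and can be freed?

5

Walk "vvvnnvvls" from the leaf back toward the root, removing each node that no remaining word uses.
The suffix "nvvls" (5 nodes) is used only by "vvvnnvvls"; "vvvn" is itself a stored word, so pruning stops there.
Nodes removed: 5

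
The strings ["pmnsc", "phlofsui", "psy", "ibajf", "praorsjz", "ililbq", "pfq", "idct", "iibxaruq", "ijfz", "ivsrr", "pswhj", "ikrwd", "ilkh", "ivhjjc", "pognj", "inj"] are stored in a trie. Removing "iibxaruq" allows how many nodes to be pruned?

7

A node on "iibxaruq"'s path can go only if nothing else ends at it or branches off below it.
The suffix "ibxaruq" (7 nodes) is used only by "iibxaruq"; the node for "i" still has the child "b", so pruning stops there.
Nodes removed: 7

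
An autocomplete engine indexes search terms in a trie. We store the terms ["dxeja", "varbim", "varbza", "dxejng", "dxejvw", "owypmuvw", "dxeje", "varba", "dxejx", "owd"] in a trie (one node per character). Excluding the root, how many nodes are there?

Trie structure (* marks end of a word):
(root)
├─ d
│  └─ x
│     └─ e
│        └─ j
│           ├─ a *
│           ├─ e *
│           ├─ n
│           │  └─ g *
│           ├─ v
│           │  └─ w *
│           └─ x *
├─ o
│  └─ w
│     ├─ d *
│     └─ y
│        └─ p
│           └─ m
│              └─ u
│                 └─ v
│                    └─ w *
└─ v
   └─ a
      └─ r
         └─ b
            ├─ a *
            ├─ i
            │  └─ m *
            └─ z
               └─ a *
Counting every labelled node above: 29.

29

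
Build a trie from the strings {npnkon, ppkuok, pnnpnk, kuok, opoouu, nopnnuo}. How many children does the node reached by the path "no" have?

Walk "no" from the root, arriving at one node.
Distinct next characters after "no": p.
That node has 1 child edge.

1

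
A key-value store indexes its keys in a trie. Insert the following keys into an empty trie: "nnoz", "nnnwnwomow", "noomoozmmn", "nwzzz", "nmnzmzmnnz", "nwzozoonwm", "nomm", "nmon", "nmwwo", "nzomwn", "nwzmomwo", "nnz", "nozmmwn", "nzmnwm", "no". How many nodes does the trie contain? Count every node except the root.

68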